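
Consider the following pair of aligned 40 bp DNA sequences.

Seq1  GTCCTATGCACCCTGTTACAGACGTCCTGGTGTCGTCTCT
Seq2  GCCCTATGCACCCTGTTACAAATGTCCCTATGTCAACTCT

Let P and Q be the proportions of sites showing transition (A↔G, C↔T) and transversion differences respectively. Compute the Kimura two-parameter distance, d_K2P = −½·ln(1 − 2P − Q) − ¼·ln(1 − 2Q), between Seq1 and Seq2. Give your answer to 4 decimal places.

0.2417

Differing sites — 2:T/C (Ti); 21:G/A (Ti); 23:C/T (Ti); 28:T/C (Ti); 29:G/T (Tv); 30:G/A (Ti); 35:G/A (Ti); 36:T/A (Tv).
Of the 8 differences, 6 transitions and 2 transversions over 40 sites: P = 6/40 = 0.150000, Q = 2/40 = 0.050000.
d = −0.5·ln(0.650000) − 0.25·ln(0.900000) = −0.5·(-0.430783) − 0.25·(-0.105361) = 0.2417.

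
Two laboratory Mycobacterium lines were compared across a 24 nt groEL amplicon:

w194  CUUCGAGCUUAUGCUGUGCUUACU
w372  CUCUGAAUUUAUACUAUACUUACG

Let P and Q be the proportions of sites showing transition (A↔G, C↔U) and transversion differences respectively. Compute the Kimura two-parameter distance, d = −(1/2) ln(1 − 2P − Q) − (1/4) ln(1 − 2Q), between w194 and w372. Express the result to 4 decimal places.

0.5122

Mismatches occur at site 3 (U→C, transition), site 4 (C→U, transition), site 7 (G→A, transition), site 8 (C→U, transition), site 13 (G→A, transition), site 16 (G→A, transition), site 18 (G→A, transition), site 24 (U→G, transversion).
Of the 8 differences, 7 transitions and 1 transversion over 24 sites: P = 7/24 = 0.291667, Q = 1/24 = 0.041667.
d = −0.5·ln(0.374999) − 0.25·ln(0.916666) = −0.5·(-0.980832) − 0.25·(-0.087012) = 0.5122.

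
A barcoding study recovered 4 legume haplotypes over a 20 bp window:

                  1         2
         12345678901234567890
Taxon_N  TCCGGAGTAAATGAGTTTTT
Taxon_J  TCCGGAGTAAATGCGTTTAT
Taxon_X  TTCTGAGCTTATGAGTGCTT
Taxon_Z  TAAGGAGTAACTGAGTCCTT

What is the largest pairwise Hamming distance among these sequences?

9

Pairwise Hamming distances:
  Taxon_N vs Taxon_J: 2
  Taxon_N vs Taxon_X: 7
  Taxon_N vs Taxon_Z: 5
  Taxon_J vs Taxon_X: 9
  Taxon_J vs Taxon_Z: 7
  Taxon_X vs Taxon_Z: 8
The largest is 9, between Taxon_J and Taxon_X.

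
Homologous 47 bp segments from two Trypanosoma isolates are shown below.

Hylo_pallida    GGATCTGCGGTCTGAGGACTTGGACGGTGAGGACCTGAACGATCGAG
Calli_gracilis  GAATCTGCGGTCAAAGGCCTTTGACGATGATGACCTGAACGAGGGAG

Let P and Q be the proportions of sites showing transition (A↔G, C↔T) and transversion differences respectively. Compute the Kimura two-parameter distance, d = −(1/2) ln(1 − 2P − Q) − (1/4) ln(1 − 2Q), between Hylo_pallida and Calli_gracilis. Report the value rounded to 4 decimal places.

Mismatches occur at site 2 (G↔A, transition), site 13 (T↔A, transversion), site 14 (G↔A, transition), site 18 (A↔C, transversion), site 22 (G↔T, transversion), site 27 (G↔A, transition), site 31 (G↔T, transversion), site 43 (T↔G, transversion), site 44 (C↔G, transversion).
Of the 9 differences, 3 transitions and 6 transversions over 47 sites: P = 3/47 = 0.063830, Q = 6/47 = 0.127660.
d = −0.5·ln(0.744680) − 0.25·ln(0.744680) = −0.5·(-0.294801) − 0.25·(-0.294801) = 0.2211.

0.2211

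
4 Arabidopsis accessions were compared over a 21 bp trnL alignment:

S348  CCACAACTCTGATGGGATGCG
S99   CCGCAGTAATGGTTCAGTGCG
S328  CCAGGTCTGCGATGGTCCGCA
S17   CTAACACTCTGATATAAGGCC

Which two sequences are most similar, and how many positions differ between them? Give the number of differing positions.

8

Pairwise Hamming distances:
  S348 vs S99: 10
  S348 vs S328: 9
  S348 vs S17: 8
  S99 vs S328: 15
  S99 vs S17: 14
  S328 vs S17: 12
The smallest is 8, between S348 and S17.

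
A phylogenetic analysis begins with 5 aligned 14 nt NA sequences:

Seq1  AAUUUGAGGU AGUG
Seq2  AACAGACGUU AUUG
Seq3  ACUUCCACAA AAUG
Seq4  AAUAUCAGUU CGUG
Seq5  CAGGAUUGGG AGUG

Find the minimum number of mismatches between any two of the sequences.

4

Pairwise Hamming distances:
  Seq1 vs Seq2: 7
  Seq1 vs Seq3: 7
  Seq1 vs Seq4: 4
  Seq1 vs Seq5: 7
  Seq2 vs Seq3: 10
  Seq2 vs Seq4: 6
  Seq2 vs Seq5: 9
  Seq3 vs Seq4: 8
  Seq3 vs Seq5: 11
  Seq4 vs Seq5: 9
The smallest is 4, between Seq1 and Seq4.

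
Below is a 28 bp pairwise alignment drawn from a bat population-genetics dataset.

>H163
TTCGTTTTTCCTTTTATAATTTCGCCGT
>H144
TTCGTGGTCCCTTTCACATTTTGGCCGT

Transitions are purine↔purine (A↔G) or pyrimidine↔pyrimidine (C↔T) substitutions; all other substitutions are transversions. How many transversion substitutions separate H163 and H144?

4

Mismatches occur at site 6 (T↔G, transversion), site 7 (T↔G, transversion), site 9 (T↔C, transition), site 15 (T↔C, transition), site 17 (T↔C, transition), site 19 (A↔T, transversion), site 23 (C↔G, transversion).
Of the 7 differences, 3 transitions and 4 transversions, so the answer is 4.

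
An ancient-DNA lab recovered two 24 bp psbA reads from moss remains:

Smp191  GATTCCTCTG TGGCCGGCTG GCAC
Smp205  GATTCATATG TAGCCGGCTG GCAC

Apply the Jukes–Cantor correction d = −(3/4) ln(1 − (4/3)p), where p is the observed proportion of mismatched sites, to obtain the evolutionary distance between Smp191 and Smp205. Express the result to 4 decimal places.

0.1367

Differing sites — 6:C/A; 8:C/A; 12:G/A.
p = 3/24 = 0.125000.
d = −0.75 · ln(1 − (4/3)·0.125000) = −0.75 · ln(0.833333) = −0.75 · (-0.182322) = 0.1367.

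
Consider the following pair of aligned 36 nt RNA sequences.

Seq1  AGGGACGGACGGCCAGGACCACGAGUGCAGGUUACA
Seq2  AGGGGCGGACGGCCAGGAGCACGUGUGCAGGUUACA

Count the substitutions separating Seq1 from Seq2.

3

The sequences differ at positions 5 (A/G), 19 (C/G), 24 (A/U).
That gives 3 mismatches out of 36 aligned sites, so the Hamming distance is 3.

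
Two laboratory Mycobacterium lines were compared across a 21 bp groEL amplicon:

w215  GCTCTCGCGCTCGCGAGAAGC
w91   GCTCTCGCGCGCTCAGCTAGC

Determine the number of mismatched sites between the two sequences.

6

Differing sites — 11:T/G; 13:G/T; 15:G/A; 16:A/G; 17:G/C; 18:A/T.
That gives 6 mismatches out of 21 aligned sites, so the Hamming distance is 6.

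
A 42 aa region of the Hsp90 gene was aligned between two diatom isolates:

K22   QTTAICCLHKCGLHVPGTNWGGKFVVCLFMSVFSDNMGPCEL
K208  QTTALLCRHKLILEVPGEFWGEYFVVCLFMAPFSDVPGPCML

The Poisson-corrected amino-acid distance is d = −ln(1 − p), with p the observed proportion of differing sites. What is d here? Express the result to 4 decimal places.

0.4418

The sequences differ at positions 5 (I/L), 6 (C/L), 8 (L/R), 11 (C/L), 12 (G/I), 14 (H/E), 18 (T/E), 19 (N/F), 22 (G/E), 23 (K/Y), 31 (S/A), 32 (V/P), 36 (N/V), 37 (M/P), 41 (E/M).
p = 15/42 = 0.357143.
d = −ln(1 − 0.357143) = −ln(0.642857) = 0.4418.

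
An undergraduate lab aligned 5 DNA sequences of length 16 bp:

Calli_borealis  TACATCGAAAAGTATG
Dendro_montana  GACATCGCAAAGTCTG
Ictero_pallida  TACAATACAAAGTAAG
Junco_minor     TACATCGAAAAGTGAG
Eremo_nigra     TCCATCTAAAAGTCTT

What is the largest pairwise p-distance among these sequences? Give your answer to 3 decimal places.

0.500

Pairwise Hamming distances:
  Calli_borealis vs Dendro_montana: 3
  Calli_borealis vs Ictero_pallida: 5
  Calli_borealis vs Junco_minor: 2
  Calli_borealis vs Eremo_nigra: 4
  Dendro_montana vs Ictero_pallida: 6
  Dendro_montana vs Junco_minor: 4
  Dendro_montana vs Eremo_nigra: 5
  Ictero_pallida vs Junco_minor: 5
  Ictero_pallida vs Eremo_nigra: 8
  Junco_minor vs Eremo_nigra: 5
The largest is 8 mismatches, between Ictero_pallida and Eremo_nigra; p = 8/16 = 0.500.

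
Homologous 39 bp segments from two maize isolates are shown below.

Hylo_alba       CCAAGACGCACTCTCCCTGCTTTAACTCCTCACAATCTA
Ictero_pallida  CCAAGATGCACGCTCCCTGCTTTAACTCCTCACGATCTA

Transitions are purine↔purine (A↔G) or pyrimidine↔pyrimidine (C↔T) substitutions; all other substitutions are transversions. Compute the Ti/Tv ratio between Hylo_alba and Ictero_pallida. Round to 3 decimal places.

2.000

Differing sites — 7:C/T (Ti); 12:T/G (Tv); 34:A/G (Ti).
Of the 3 differences, 2 transitions and 1 transversion, so Ti/Tv = 2/1 = 2.000.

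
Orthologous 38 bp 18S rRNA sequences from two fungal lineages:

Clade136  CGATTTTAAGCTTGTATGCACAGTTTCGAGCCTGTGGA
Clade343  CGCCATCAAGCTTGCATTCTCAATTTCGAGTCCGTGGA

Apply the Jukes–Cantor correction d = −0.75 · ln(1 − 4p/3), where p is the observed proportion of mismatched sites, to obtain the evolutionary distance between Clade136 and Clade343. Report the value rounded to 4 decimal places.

The sequences differ at positions 3 (A/C), 4 (T/C), 5 (T/A), 7 (T/C), 15 (T/C), 18 (G/T), 20 (A/T), 23 (G/A), 31 (C/T), 33 (T/C).
p = 10/38 = 0.263158.
d = −0.75 · ln(1 − (4/3)·0.263158) = −0.75 · ln(0.649123) = −0.75 · (-0.432133) = 0.3241.

0.3241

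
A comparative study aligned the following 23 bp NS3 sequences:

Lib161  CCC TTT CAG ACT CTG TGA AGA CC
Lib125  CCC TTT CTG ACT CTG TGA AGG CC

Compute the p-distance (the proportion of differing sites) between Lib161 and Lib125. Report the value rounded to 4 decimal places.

0.0870

The sequences differ at positions 8 (A/T), 21 (A/G).
There are 2 differences over 23 sites, so p = 2/23 = 0.0870.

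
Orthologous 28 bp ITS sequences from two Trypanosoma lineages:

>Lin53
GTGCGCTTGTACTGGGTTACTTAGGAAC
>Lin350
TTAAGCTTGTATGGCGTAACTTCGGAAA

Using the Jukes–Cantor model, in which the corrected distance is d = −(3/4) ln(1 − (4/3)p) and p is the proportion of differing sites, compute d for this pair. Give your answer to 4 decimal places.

0.4197

Mismatches occur at site 1 (G/T), site 3 (G/A), site 4 (C/A), site 12 (C/T), site 13 (T/G), site 15 (G/C), site 18 (T/A), site 23 (A/C), site 28 (C/A).
p = 9/28 = 0.321429.
d = −0.75 · ln(1 − (4/3)·0.321429) = −0.75 · ln(0.571428) = −0.75 · (-0.559617) = 0.4197.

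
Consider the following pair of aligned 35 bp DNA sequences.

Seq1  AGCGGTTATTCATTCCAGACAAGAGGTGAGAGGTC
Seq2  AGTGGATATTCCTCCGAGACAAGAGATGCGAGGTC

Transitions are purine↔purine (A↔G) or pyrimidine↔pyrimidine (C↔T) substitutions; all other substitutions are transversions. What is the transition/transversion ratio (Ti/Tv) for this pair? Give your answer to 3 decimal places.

0.750

The sequences differ at positions 3 (C/T, transition), 6 (T/A, transversion), 12 (A/C, transversion), 14 (T/C, transition), 16 (C/G, transversion), 26 (G/A, transition), 29 (A/C, transversion).
Of the 7 differences, 3 transitions and 4 transversions, so Ti/Tv = 3/4 = 0.750.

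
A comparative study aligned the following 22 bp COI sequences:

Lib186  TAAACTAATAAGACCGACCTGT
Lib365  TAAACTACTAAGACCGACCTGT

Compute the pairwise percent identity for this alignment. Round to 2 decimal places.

Differing sites — 8:A/C.
21 of the 22 sites match, so the percent identity is 21/22 × 100 = 95.45%.

95.45%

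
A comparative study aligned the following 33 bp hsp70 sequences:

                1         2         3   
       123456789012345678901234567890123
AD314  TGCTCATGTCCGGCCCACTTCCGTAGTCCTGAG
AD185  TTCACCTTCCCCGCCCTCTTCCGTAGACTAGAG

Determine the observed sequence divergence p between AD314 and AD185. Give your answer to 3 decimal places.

Differing sites — 2:G/T; 4:T/A; 6:A/C; 8:G/T; 9:T/C; 12:G/C; 17:A/T; 27:T/A; 29:C/T; 30:T/A.
There are 10 differences over 33 sites, so p = 10/33 = 0.303.

0.303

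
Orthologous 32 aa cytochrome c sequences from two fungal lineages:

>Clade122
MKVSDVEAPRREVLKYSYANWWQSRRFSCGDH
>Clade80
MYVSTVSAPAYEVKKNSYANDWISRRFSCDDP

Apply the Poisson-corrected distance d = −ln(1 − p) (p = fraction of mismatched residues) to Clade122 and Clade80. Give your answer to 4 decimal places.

The sequences differ at positions 2 (K/Y), 5 (D/T), 7 (E/S), 10 (R/A), 11 (R/Y), 14 (L/K), 16 (Y/N), 21 (W/D), 23 (Q/I), 30 (G/D), 32 (H/P).
p = 11/32 = 0.343750.
d = −ln(1 − 0.343750) = −ln(0.656250) = 0.4212.

0.4212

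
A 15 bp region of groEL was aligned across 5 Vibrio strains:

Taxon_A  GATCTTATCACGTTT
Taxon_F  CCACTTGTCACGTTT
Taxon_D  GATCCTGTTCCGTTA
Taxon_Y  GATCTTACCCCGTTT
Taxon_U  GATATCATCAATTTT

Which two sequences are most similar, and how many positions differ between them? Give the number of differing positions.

Pairwise Hamming distances:
  Taxon_A vs Taxon_F: 4
  Taxon_A vs Taxon_D: 5
  Taxon_A vs Taxon_Y: 2
  Taxon_A vs Taxon_U: 4
  Taxon_F vs Taxon_D: 7
  Taxon_F vs Taxon_Y: 6
  Taxon_F vs Taxon_U: 8
  Taxon_D vs Taxon_Y: 5
  Taxon_D vs Taxon_U: 9
  Taxon_Y vs Taxon_U: 6
The smallest is 2, between Taxon_A and Taxon_Y.

2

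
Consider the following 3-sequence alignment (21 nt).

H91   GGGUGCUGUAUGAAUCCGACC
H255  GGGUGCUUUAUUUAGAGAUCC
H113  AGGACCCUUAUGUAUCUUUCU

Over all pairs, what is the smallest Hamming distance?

8

Pairwise Hamming distances:
  H91 vs H255: 8
  H91 vs H113: 10
  H255 vs H113: 10
The smallest is 8, between H91 and H255.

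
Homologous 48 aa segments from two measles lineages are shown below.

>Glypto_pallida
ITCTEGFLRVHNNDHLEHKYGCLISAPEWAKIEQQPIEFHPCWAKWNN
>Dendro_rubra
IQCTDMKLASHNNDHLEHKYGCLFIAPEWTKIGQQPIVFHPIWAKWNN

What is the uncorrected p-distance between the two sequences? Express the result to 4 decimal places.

0.2500

Mismatches occur at site 2 (T/Q), site 5 (E/D), site 6 (G/M), site 7 (F/K), site 9 (R/A), site 10 (V/S), site 24 (I/F), site 25 (S/I), site 30 (A/T), site 33 (E/G), site 38 (E/V), site 42 (C/I).
There are 12 differences over 48 sites, so p = 12/48 = 0.2500.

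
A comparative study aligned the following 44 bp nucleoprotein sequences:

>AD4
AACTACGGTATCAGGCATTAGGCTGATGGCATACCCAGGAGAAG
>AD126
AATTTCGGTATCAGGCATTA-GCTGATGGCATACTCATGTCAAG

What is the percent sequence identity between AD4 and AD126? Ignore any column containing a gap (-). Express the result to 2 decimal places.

Excluding the 1 gap column leaves 43 comparable sites.
Mismatches occur at site 3 (C/T), site 5 (A/T), site 35 (C/T), site 38 (G/T), site 40 (A/T), site 41 (G/C).
37 of the 43 comparable sites match, so the percent identity is 37/43 × 100 = 86.05%.

86.05%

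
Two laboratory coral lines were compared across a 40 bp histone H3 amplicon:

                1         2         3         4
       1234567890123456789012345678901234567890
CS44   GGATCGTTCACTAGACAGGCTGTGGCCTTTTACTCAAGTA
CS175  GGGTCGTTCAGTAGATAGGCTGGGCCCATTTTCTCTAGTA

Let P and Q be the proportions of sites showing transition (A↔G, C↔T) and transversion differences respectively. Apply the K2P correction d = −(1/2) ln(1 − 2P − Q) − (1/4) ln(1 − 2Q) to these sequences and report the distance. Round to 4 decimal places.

Mismatches occur at site 3 (A↔G, transition), site 11 (C↔G, transversion), site 16 (C↔T, transition), site 23 (T↔G, transversion), site 25 (G↔C, transversion), site 28 (T↔A, transversion), site 32 (A↔T, transversion), site 36 (A↔T, transversion).
Of the 8 differences, 2 transitions and 6 transversions over 40 sites: P = 2/40 = 0.050000, Q = 6/40 = 0.150000.
d = −0.5·ln(0.750000) − 0.25·ln(0.700000) = −0.5·(-0.287682) − 0.25·(-0.356675) = 0.2330.

0.2330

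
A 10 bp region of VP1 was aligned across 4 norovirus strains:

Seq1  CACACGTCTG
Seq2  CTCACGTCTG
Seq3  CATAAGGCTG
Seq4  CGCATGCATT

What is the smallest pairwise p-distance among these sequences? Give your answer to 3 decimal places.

Pairwise Hamming distances:
  Seq1 vs Seq2: 1
  Seq1 vs Seq3: 3
  Seq1 vs Seq4: 5
  Seq2 vs Seq3: 4
  Seq2 vs Seq4: 5
  Seq3 vs Seq4: 6
The smallest is 1 mismatch, between Seq1 and Seq2; p = 1/10 = 0.100.

0.100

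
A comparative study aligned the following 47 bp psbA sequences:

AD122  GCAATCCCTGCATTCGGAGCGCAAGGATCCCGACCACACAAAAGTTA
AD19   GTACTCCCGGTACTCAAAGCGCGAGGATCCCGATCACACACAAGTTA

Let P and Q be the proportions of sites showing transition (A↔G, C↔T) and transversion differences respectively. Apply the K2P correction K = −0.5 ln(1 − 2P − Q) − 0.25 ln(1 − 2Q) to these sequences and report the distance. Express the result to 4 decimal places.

The sequences differ at positions 2 (C/T, transition), 4 (A/C, transversion), 9 (T/G, transversion), 11 (C/T, transition), 13 (T/C, transition), 16 (G/A, transition), 17 (G/A, transition), 23 (A/G, transition), 34 (C/T, transition), 41 (A/C, transversion).
Of the 10 differences, 7 transitions and 3 transversions over 47 sites: P = 7/47 = 0.148936, Q = 3/47 = 0.063830.
d = −0.5·ln(0.638298) − 0.25·ln(0.872340) = −0.5·(-0.448950) − 0.25·(-0.136576) = 0.2586.

0.2586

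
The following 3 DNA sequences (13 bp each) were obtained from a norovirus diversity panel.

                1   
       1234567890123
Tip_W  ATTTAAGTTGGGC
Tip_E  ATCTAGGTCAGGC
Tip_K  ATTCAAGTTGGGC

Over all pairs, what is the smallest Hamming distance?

1

Pairwise Hamming distances:
  Tip_W vs Tip_E: 4
  Tip_W vs Tip_K: 1
  Tip_E vs Tip_K: 5
The smallest is 1, between Tip_W and Tip_K.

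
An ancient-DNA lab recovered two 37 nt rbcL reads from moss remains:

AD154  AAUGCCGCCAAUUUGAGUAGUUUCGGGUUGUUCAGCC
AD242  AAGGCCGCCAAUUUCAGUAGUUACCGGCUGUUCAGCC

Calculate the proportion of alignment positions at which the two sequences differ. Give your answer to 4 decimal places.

The sequences differ at positions 3 (U/G), 15 (G/C), 23 (U/A), 25 (G/C), 28 (U/C).
There are 5 differences over 37 sites, so p = 5/37 = 0.1351.

0.1351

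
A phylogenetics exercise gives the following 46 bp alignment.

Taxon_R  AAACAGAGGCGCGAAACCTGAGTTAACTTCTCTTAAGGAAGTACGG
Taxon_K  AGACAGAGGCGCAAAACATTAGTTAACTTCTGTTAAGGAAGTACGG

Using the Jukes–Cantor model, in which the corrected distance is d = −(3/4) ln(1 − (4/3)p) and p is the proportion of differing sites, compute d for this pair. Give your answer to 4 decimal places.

0.1174

Differing sites — 2:A/G; 13:G/A; 18:C/A; 20:G/T; 32:C/G.
p = 5/46 = 0.108696.
d = −0.75 · ln(1 − (4/3)·0.108696) = −0.75 · ln(0.855072) = −0.75 · (-0.156570) = 0.1174.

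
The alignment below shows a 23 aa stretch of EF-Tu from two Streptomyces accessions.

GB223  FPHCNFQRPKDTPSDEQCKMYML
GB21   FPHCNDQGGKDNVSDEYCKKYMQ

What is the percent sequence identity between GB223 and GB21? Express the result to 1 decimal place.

Differing sites — 6:F/D; 8:R/G; 9:P/G; 12:T/N; 13:P/V; 17:Q/Y; 20:M/K; 23:L/Q.
15 of the 23 sites match, so the percent identity is 15/23 × 100 = 65.2%.

65.2%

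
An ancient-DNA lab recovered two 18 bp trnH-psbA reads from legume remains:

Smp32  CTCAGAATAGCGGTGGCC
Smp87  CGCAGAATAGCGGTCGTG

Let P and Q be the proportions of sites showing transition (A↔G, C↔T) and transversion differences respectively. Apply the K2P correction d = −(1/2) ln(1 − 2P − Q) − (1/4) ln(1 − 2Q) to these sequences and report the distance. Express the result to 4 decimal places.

0.2641

The sequences differ at positions 2 (T/G, transversion), 15 (G/C, transversion), 17 (C/T, transition), 18 (C/G, transversion).
Of the 4 differences, 1 transition and 3 transversions over 18 sites: P = 1/18 = 0.055556, Q = 3/18 = 0.166667.
d = −0.5·ln(0.722221) − 0.25·ln(0.666666) = −0.5·(-0.325424) − 0.25·(-0.405466) = 0.2641.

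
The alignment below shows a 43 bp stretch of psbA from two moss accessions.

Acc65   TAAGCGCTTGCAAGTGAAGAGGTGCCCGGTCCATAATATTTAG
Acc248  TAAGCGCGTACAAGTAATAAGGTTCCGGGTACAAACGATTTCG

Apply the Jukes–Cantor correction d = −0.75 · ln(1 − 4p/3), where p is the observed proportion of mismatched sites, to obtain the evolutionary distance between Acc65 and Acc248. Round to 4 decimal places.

0.3490

Differing sites — 8:T/G; 10:G/A; 16:G/A; 18:A/T; 19:G/A; 24:G/T; 27:C/G; 31:C/A; 34:T/A; 36:A/C; 37:T/G; 42:A/C.
p = 12/43 = 0.279070.
d = −0.75 · ln(1 − (4/3)·0.279070) = −0.75 · ln(0.627907) = −0.75 · (-0.465363) = 0.3490.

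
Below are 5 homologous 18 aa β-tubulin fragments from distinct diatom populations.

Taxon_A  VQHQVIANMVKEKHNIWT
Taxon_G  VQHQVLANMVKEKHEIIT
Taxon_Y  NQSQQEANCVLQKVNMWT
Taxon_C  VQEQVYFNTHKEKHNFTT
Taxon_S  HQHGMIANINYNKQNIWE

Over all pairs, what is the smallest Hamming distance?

3

Pairwise Hamming distances:
  Taxon_A vs Taxon_G: 3
  Taxon_A vs Taxon_Y: 9
  Taxon_A vs Taxon_C: 7
  Taxon_A vs Taxon_S: 9
  Taxon_G vs Taxon_Y: 11
  Taxon_G vs Taxon_C: 8
  Taxon_G vs Taxon_S: 12
  Taxon_Y vs Taxon_C: 12
  Taxon_Y vs Taxon_S: 12
  Taxon_C vs Taxon_S: 14
The smallest is 3, between Taxon_A and Taxon_G.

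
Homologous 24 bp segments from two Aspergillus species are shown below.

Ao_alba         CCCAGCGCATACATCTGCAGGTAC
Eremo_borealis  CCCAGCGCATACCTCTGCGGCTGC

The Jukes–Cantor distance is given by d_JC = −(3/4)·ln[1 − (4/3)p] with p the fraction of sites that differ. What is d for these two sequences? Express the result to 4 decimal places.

0.1885

Differing sites — 13:A/C; 19:A/G; 21:G/C; 23:A/G.
p = 4/24 = 0.166667.
d = −0.75 · ln(1 − (4/3)·0.166667) = −0.75 · ln(0.777777) = −0.75 · (-0.251315) = 0.1885.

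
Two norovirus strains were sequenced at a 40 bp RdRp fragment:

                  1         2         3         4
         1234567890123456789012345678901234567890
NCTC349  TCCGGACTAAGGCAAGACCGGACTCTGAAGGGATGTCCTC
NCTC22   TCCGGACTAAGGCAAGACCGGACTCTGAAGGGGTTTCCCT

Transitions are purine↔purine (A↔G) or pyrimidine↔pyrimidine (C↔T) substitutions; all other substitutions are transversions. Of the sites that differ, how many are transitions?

3

Differing sites — 33:A/G (Ti); 35:G/T (Tv); 39:T/C (Ti); 40:C/T (Ti).
Of the 4 differences, 3 transitions and 1 transversion, so the answer is 3.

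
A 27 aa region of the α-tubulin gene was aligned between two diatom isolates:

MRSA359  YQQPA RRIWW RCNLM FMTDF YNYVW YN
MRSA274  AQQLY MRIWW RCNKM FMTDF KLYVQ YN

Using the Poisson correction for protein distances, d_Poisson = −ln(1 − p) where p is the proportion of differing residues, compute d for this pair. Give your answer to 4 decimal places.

0.3514

The sequences differ at positions 1 (Y/A), 4 (P/L), 5 (A/Y), 6 (R/M), 14 (L/K), 21 (Y/K), 22 (N/L), 25 (W/Q).
p = 8/27 = 0.296296.
d = −ln(1 − 0.296296) = −ln(0.703704) = 0.3514.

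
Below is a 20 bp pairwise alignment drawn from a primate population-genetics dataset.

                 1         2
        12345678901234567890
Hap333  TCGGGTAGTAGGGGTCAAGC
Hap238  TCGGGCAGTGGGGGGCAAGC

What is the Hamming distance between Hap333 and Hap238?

3

The sequences differ at positions 6 (T/C), 10 (A/G), 15 (T/G).
That gives 3 mismatches out of 20 aligned sites, so the Hamming distance is 3.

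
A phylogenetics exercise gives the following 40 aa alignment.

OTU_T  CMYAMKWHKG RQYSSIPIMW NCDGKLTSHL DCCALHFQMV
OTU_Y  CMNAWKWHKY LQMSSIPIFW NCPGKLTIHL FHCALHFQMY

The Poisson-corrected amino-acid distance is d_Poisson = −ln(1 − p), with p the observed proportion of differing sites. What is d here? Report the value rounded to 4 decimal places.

Mismatches occur at site 3 (Y↔N), site 5 (M↔W), site 10 (G↔Y), site 11 (R↔L), site 13 (Y↔M), site 19 (M↔F), site 23 (D↔P), site 28 (S↔I), site 31 (D↔F), site 32 (C↔H), site 40 (V↔Y).
p = 11/40 = 0.275000.
d = −ln(1 − 0.275000) = −ln(0.725000) = 0.3216.

0.3216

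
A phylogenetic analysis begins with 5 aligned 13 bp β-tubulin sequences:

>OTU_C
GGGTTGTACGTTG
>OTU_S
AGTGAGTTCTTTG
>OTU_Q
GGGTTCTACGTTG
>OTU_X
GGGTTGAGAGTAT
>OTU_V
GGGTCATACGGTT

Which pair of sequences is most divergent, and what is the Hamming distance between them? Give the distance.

Pairwise Hamming distances:
  OTU_C vs OTU_S: 6
  OTU_C vs OTU_Q: 1
  OTU_C vs OTU_X: 5
  OTU_C vs OTU_V: 4
  OTU_S vs OTU_Q: 7
  OTU_S vs OTU_X: 10
  OTU_S vs OTU_V: 9
  OTU_Q vs OTU_X: 6
  OTU_Q vs OTU_V: 4
  OTU_X vs OTU_V: 7
The largest is 10, between OTU_S and OTU_X.

10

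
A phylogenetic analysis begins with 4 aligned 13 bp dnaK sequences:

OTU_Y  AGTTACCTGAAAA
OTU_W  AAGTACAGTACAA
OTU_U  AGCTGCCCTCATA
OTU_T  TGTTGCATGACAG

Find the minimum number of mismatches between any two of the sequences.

5

Pairwise Hamming distances:
  OTU_Y vs OTU_W: 6
  OTU_Y vs OTU_U: 6
  OTU_Y vs OTU_T: 5
  OTU_W vs OTU_U: 8
  OTU_W vs OTU_T: 7
  OTU_U vs OTU_T: 9
The smallest is 5, between OTU_Y and OTU_T.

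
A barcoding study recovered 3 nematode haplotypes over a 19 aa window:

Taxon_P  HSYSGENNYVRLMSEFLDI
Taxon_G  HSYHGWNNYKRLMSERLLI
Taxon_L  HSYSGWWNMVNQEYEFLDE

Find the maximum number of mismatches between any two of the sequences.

Pairwise Hamming distances:
  Taxon_P vs Taxon_G: 5
  Taxon_P vs Taxon_L: 8
  Taxon_G vs Taxon_L: 11
The largest is 11, between Taxon_G and Taxon_L.

11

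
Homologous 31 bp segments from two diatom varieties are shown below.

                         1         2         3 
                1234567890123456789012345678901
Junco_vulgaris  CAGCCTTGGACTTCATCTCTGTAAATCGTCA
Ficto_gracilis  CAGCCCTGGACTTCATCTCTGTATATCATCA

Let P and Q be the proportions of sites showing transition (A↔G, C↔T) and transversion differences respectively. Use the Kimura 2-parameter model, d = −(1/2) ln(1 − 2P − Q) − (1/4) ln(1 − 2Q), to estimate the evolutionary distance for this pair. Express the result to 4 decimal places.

0.1046

Mismatches occur at site 6 (T/C, transition), site 24 (A/T, transversion), site 28 (G/A, transition).
Of the 3 differences, 2 transitions and 1 transversion over 31 sites: P = 2/31 = 0.064516, Q = 1/31 = 0.032258.
d = −0.5·ln(0.838710) − 0.25·ln(0.935484) = −0.5·(-0.175890) − 0.25·(-0.066691) = 0.1046.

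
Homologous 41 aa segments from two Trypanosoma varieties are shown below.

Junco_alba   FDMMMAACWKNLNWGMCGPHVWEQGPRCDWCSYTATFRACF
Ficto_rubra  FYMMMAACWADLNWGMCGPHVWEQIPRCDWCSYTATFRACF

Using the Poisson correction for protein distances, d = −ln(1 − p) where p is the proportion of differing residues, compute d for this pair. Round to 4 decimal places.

0.1027

The sequences differ at positions 2 (D/Y), 10 (K/A), 11 (N/D), 25 (G/I).
p = 4/41 = 0.097561.
d = −ln(1 − 0.097561) = −ln(0.902439) = 0.1027.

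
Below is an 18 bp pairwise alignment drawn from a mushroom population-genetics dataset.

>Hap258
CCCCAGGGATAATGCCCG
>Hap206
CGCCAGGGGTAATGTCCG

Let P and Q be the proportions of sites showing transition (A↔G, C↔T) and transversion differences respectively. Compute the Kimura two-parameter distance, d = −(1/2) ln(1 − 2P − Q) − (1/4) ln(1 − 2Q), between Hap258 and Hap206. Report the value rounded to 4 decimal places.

0.1922

Differing sites — 2:C/G (Tv); 9:A/G (Ti); 15:C/T (Ti).
Of the 3 differences, 2 transitions and 1 transversion over 18 sites: P = 2/18 = 0.111111, Q = 1/18 = 0.055556.
d = −0.5·ln(0.722222) − 0.25·ln(0.888888) = −0.5·(-0.325423) − 0.25·(-0.117784) = 0.1922.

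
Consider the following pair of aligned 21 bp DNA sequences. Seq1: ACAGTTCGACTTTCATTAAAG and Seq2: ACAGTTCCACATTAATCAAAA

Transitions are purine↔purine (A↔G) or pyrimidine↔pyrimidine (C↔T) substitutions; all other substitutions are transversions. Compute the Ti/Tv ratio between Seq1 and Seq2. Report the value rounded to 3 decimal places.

0.667

Differing sites — 8:G/C (Tv); 11:T/A (Tv); 14:C/A (Tv); 17:T/C (Ti); 21:G/A (Ti).
Of the 5 differences, 2 transitions and 3 transversions, so Ti/Tv = 2/3 = 0.667.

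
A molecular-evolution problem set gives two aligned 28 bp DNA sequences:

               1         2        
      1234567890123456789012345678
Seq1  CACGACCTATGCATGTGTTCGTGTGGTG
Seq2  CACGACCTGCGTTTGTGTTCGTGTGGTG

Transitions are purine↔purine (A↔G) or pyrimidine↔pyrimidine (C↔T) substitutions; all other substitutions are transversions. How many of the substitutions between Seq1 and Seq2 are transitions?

3

The sequences differ at positions 9 (A/G, transition), 10 (T/C, transition), 12 (C/T, transition), 13 (A/T, transversion).
Of the 4 differences, 3 transitions and 1 transversion, so the answer is 3.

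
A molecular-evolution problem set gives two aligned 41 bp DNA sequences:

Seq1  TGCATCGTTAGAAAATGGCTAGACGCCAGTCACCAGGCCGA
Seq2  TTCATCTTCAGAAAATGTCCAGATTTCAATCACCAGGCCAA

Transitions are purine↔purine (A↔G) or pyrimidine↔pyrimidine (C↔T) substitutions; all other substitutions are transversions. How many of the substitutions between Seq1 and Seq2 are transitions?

Mismatches occur at site 2 (G→T, transversion), site 7 (G→T, transversion), site 9 (T→C, transition), site 18 (G→T, transversion), site 20 (T→C, transition), site 24 (C→T, transition), site 25 (G→T, transversion), site 26 (C→T, transition), site 29 (G→A, transition), site 40 (G→A, transition).
Of the 10 differences, 6 transitions and 4 transversions, so the answer is 6.

6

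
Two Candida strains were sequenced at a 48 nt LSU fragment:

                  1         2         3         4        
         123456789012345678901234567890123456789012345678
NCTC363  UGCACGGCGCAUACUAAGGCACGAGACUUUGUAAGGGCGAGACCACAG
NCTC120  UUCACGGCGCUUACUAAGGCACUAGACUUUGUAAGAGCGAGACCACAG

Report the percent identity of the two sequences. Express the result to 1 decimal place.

The sequences differ at positions 2 (G/U), 11 (A/U), 23 (G/U), 36 (G/A).
44 of the 48 sites match, so the percent identity is 44/48 × 100 = 91.7%.

91.7%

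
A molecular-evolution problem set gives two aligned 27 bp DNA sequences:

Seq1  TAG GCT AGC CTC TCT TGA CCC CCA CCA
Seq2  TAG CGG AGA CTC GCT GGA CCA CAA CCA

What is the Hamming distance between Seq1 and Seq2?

Mismatches occur at site 4 (G→C), site 5 (C→G), site 6 (T→G), site 9 (C→A), site 13 (T→G), site 16 (T→G), site 21 (C→A), site 23 (C→A).
That gives 8 mismatches out of 27 aligned sites, so the Hamming distance is 8.

8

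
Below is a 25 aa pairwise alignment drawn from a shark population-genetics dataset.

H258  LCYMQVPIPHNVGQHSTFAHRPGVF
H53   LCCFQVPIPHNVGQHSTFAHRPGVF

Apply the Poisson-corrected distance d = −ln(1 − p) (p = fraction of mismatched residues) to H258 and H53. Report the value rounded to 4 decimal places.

0.0834

Differing sites — 3:Y/C; 4:M/F.
p = 2/25 = 0.080000.
d = −ln(1 − 0.080000) = −ln(0.920000) = 0.0834.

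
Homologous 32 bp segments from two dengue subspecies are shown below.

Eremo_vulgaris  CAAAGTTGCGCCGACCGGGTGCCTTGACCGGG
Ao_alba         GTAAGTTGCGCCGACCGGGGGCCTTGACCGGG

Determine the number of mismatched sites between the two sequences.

Mismatches occur at site 1 (C→G), site 2 (A→T), site 20 (T→G).
That gives 3 mismatches out of 32 aligned sites, so the Hamming distance is 3.

3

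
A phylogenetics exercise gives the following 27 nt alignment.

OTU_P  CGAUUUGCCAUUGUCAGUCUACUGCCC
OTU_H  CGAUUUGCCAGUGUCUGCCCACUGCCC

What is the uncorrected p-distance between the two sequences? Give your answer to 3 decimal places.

0.148

Differing sites — 11:U/G; 16:A/U; 18:U/C; 20:U/C.
There are 4 differences over 27 sites, so p = 4/27 = 0.148.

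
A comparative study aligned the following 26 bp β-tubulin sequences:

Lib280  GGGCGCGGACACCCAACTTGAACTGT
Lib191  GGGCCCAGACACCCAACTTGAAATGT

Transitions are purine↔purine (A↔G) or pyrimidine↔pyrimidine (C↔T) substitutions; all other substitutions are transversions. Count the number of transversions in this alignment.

2

The sequences differ at positions 5 (G/C, transversion), 7 (G/A, transition), 23 (C/A, transversion).
Of the 3 differences, 1 transition and 2 transversions, so the answer is 2.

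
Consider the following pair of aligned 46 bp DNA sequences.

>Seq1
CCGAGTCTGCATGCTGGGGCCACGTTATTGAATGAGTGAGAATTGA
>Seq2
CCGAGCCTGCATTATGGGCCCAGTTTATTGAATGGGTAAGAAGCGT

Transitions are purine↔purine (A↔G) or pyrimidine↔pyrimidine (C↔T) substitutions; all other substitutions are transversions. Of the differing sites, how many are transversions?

7

The sequences differ at positions 6 (T/C, transition), 13 (G/T, transversion), 14 (C/A, transversion), 19 (G/C, transversion), 23 (C/G, transversion), 24 (G/T, transversion), 35 (A/G, transition), 38 (G/A, transition), 43 (T/G, transversion), 44 (T/C, transition), 46 (A/T, transversion).
Of the 11 differences, 4 transitions and 7 transversions, so the answer is 7.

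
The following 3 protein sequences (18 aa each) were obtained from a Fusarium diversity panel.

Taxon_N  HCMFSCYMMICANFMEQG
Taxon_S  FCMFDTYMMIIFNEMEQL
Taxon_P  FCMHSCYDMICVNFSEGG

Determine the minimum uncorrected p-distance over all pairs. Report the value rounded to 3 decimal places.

0.333

Pairwise Hamming distances:
  Taxon_N vs Taxon_S: 7
  Taxon_N vs Taxon_P: 6
  Taxon_S vs Taxon_P: 10
The smallest is 6 mismatches, between Taxon_N and Taxon_P; p = 6/18 = 0.333.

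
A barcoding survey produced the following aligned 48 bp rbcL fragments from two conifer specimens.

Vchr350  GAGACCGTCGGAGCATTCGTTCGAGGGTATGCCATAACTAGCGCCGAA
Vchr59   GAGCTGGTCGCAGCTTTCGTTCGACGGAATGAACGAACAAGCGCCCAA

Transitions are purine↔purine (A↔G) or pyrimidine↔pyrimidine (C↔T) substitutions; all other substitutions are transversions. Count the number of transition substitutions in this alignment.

Differing sites — 4:A/C (Tv); 5:C/T (Ti); 6:C/G (Tv); 11:G/C (Tv); 15:A/T (Tv); 25:G/C (Tv); 28:T/A (Tv); 32:C/A (Tv); 33:C/A (Tv); 34:A/C (Tv); 35:T/G (Tv); 39:T/A (Tv); 46:G/C (Tv).
Of the 13 differences, 1 transition and 12 transversions, so the answer is 1.

1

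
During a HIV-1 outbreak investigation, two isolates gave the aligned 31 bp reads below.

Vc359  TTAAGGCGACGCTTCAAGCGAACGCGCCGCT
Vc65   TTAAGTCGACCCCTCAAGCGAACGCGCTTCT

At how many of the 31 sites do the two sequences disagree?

Mismatches occur at site 6 (G↔T), site 11 (G↔C), site 13 (T↔C), site 28 (C↔T), site 29 (G↔T).
That gives 5 mismatches out of 31 aligned sites, so the Hamming distance is 5.

5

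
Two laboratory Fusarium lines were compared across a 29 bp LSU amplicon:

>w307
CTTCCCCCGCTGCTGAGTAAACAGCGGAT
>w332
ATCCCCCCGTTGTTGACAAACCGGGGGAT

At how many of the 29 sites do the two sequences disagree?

9

Mismatches occur at site 1 (C↔A), site 3 (T↔C), site 10 (C↔T), site 13 (C↔T), site 17 (G↔C), site 18 (T↔A), site 21 (A↔C), site 23 (A↔G), site 25 (C↔G).
That gives 9 mismatches out of 29 aligned sites, so the Hamming distance is 9.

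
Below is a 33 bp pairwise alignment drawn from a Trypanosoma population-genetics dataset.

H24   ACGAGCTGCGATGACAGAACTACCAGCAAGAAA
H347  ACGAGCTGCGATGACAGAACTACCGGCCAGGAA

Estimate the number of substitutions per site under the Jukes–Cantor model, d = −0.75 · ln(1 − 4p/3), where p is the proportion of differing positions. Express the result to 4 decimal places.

Differing sites — 25:A/G; 28:A/C; 31:A/G.
p = 3/33 = 0.090909.
d = −0.75 · ln(1 − (4/3)·0.090909) = −0.75 · ln(0.878788) = −0.75 · (-0.129212) = 0.0969.

0.0969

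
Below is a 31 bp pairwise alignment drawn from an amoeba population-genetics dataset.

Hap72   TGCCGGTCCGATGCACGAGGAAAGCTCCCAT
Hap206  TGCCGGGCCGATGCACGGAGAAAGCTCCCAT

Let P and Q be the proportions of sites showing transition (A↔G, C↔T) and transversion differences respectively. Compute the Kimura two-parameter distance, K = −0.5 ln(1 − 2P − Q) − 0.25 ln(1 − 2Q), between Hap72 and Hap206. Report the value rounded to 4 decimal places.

0.1046

The sequences differ at positions 7 (T/G, transversion), 18 (A/G, transition), 19 (G/A, transition).
Of the 3 differences, 2 transitions and 1 transversion over 31 sites: P = 2/31 = 0.064516, Q = 1/31 = 0.032258.
d = −0.5·ln(0.838710) − 0.25·ln(0.935484) = −0.5·(-0.175890) − 0.25·(-0.066691) = 0.1046.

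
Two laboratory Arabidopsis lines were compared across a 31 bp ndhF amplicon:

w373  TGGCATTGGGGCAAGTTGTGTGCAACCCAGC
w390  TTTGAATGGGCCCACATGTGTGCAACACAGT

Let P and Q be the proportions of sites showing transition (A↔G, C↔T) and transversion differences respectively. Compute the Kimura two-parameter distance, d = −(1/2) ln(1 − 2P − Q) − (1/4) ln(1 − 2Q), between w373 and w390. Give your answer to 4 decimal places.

0.4364

Differing sites — 2:G/T (Tv); 3:G/T (Tv); 4:C/G (Tv); 6:T/A (Tv); 11:G/C (Tv); 13:A/C (Tv); 15:G/C (Tv); 16:T/A (Tv); 27:C/A (Tv); 31:C/T (Ti).
Of the 10 differences, 1 transition and 9 transversions over 31 sites: P = 1/31 = 0.032258, Q = 9/31 = 0.290323.
d = −0.5·ln(0.645161) − 0.25·ln(0.419354) = −0.5·(-0.438255) − 0.25·(-0.869040) = 0.4364.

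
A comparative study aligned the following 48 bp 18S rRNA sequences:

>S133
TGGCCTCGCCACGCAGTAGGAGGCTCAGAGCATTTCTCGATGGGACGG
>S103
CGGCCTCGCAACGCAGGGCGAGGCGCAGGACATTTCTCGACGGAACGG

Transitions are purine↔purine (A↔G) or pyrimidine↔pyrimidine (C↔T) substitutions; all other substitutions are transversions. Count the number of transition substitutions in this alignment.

Mismatches occur at site 1 (T→C, transition), site 10 (C→A, transversion), site 17 (T→G, transversion), site 18 (A→G, transition), site 19 (G→C, transversion), site 25 (T→G, transversion), site 29 (A→G, transition), site 30 (G→A, transition), site 41 (T→C, transition), site 44 (G→A, transition).
Of the 10 differences, 6 transitions and 4 transversions, so the answer is 6.

6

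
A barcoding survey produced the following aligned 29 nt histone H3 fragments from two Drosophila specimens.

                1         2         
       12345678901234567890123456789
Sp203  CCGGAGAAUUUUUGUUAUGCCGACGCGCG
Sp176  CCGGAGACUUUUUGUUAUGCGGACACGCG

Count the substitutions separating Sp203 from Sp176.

The sequences differ at positions 8 (A/C), 21 (C/G), 25 (G/A).
That gives 3 mismatches out of 29 aligned sites, so the Hamming distance is 3.

3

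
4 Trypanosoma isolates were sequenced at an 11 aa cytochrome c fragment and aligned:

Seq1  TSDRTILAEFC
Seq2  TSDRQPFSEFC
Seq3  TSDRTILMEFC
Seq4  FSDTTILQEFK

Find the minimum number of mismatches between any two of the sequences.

1

Pairwise Hamming distances:
  Seq1 vs Seq2: 4
  Seq1 vs Seq3: 1
  Seq1 vs Seq4: 4
  Seq2 vs Seq3: 4
  Seq2 vs Seq4: 7
  Seq3 vs Seq4: 4
The smallest is 1, between Seq1 and Seq3.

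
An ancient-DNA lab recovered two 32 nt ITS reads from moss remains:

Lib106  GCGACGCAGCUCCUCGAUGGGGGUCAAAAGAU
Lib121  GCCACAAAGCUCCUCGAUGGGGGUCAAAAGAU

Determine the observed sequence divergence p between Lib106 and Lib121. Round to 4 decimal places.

The sequences differ at positions 3 (G/C), 6 (G/A), 7 (C/A).
There are 3 differences over 32 sites, so p = 3/32 = 0.0938.

0.0938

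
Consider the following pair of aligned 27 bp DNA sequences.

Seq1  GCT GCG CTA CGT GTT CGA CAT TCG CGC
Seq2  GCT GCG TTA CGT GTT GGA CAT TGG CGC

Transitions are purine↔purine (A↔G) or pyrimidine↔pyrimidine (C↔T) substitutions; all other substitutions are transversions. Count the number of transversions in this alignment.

The sequences differ at positions 7 (C/T, transition), 16 (C/G, transversion), 23 (C/G, transversion).
Of the 3 differences, 1 transition and 2 transversions, so the answer is 2.

2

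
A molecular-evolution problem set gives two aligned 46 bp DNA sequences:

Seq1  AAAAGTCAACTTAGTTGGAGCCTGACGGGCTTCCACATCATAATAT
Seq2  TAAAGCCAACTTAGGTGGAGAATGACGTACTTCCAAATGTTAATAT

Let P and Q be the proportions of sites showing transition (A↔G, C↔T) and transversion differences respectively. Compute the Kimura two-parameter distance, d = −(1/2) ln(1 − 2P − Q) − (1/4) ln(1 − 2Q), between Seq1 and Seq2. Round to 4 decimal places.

The sequences differ at positions 1 (A/T, transversion), 6 (T/C, transition), 15 (T/G, transversion), 21 (C/A, transversion), 22 (C/A, transversion), 28 (G/T, transversion), 29 (G/A, transition), 36 (C/A, transversion), 39 (C/G, transversion), 40 (A/T, transversion).
Of the 10 differences, 2 transitions and 8 transversions over 46 sites: P = 2/46 = 0.043478, Q = 8/46 = 0.173913.
d = −0.5·ln(0.739131) − 0.25·ln(0.652174) = −0.5·(-0.302280) − 0.25·(-0.427444) = 0.2580.

0.2580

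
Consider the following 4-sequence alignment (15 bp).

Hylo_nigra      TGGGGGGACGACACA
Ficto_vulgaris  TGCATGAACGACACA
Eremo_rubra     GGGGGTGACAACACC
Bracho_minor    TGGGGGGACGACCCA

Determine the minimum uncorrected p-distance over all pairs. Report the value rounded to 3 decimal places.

Pairwise Hamming distances:
  Hylo_nigra vs Ficto_vulgaris: 4
  Hylo_nigra vs Eremo_rubra: 4
  Hylo_nigra vs Bracho_minor: 1
  Ficto_vulgaris vs Eremo_rubra: 8
  Ficto_vulgaris vs Bracho_minor: 5
  Eremo_rubra vs Bracho_minor: 5
The smallest is 1 mismatch, between Hylo_nigra and Bracho_minor; p = 1/15 = 0.067.

0.067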